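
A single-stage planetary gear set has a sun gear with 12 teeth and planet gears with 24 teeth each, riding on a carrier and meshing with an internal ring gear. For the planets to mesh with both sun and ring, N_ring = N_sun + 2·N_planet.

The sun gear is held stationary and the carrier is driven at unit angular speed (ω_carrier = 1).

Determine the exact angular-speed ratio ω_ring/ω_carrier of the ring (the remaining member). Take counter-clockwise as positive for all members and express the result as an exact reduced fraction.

N_ring = 12 + 2·24 = 60
12(ω_s−ω_c) = −60(ω_r−ω_c),  ω_s=0, ω_c=1
ω_r = 1 − (12/60)(0−1) = 6/5
ω_r/ω_c = 6/5

6/5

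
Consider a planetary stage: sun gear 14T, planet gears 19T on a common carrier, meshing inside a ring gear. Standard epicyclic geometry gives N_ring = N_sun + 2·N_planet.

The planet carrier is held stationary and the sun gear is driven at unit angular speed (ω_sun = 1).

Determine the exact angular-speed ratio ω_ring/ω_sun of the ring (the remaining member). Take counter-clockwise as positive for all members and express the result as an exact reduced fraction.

-7/26

N_ring = 14 + 2·19 = 52
14(ω_s−ω_c) = −52(ω_r−ω_c),  ω_c=0, ω_s=1
ω_r = 0 − (14/52)(1−0) = -7/26
ω_r/ω_s = -7/26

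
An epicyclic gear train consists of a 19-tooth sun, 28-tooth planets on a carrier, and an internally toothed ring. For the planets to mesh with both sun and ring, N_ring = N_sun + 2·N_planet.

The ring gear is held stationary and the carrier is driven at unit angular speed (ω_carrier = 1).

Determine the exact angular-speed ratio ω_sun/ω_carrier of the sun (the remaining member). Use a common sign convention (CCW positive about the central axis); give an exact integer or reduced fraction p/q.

N_ring = 19 + 2·28 = 75
19(ω_s−ω_c) = −75(ω_r−ω_c),  ω_r=0, ω_c=1
ω_s = 1 − (75/19)(0−1) = 94/19
ω_s/ω_c = 94/19

94/19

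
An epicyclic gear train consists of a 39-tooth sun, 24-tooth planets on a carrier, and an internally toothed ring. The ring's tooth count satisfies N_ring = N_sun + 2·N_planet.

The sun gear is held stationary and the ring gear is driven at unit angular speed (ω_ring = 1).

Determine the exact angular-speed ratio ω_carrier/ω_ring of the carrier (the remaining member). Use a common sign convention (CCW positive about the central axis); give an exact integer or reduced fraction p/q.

29/42

N_ring = 39 + 2·24 = 87
39(ω_s−ω_c) = −87(ω_r−ω_c),  ω_s=0, ω_r=1
39(0−ω_c) = −87(1−ω_c)  ⇒  126ω_c = 87  ⇒  ω_c = 29/42
ω_c/ω_r = 29/42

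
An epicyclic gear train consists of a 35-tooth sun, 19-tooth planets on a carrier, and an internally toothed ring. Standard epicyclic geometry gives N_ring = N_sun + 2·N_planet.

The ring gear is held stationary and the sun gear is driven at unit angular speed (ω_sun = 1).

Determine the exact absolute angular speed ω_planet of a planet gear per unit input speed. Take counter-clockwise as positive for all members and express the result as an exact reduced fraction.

-35/38

N_ring = 35 + 2·19 = 73
35(ω_s−ω_c) = −73(ω_r−ω_c),  ω_r=0, ω_s=1
35(1−ω_c) = −73(0−ω_c)  ⇒  108ω_c = 35  ⇒  ω_c = 35/108
sun–planet: 35·(1−35/108) = −19·(ω_p−ω_c)  ⇒  ω_p−ω_c = −(35/19)·(73/108) = -2555/2052
ω_p = 35/108 − 2555/2052 = -35/38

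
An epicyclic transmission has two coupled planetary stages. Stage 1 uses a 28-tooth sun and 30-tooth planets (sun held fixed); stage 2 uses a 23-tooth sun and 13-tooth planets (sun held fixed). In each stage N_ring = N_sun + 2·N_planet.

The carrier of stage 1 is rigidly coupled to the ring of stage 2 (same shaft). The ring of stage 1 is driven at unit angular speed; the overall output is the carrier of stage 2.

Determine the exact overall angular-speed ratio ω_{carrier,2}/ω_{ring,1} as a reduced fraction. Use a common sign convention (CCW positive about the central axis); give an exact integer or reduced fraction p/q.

Stage 1: N_ring = 28 + 2·30 = 88
Stage 1: 28(ω_s−ω_c) = −88(ω_r−ω_c),  ω_s=0, ω_r=1
Stage 1: 28(0−ω_c) = −88(1−ω_c)  ⇒  116ω_c = 88  ⇒  ω_c = 22/29
  ⇒ ω_c¹/ω_r¹ = 22/29
Stage 2: N_ring = 23 + 2·13 = 49
Stage 2: 23(ω_s−ω_c) = −49(ω_r−ω_c),  ω_s=0, ω_r=1
Stage 2: 23(0−ω_c) = −49(1−ω_c)  ⇒  72ω_c = 49  ⇒  ω_c = 49/72
  ⇒ ω_c²/ω_r² = 49/72
Coupling ω_r² = ω_c¹ ⇒ overall = 22/29 × 49/72 = 539/1044

539/1044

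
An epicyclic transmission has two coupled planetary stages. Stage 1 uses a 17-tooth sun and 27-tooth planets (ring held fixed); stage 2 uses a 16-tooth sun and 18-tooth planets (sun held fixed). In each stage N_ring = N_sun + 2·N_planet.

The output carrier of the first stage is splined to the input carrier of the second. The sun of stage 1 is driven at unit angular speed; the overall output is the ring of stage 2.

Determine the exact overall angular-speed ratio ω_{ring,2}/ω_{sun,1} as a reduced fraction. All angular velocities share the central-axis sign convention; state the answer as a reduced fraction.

289/1144

Stage 1: N_ring = 17 + 2·27 = 71
Stage 1: 17(ω_s−ω_c) = −71(ω_r−ω_c),  ω_r=0, ω_s=1
Stage 1: 17(1−ω_c) = −71(0−ω_c)  ⇒  88ω_c = 17  ⇒  ω_c = 17/88
  ⇒ ω_c¹/ω_s¹ = 17/88
Stage 2: N_ring = 16 + 2·18 = 52
Stage 2: 16(ω_s−ω_c) = −52(ω_r−ω_c),  ω_s=0, ω_c=1
Stage 2: ω_r = 1 − (16/52)(0−1) = 17/13
  ⇒ ω_r²/ω_c² = 17/13
Coupling ω_c² = ω_c¹ ⇒ overall = 17/88 × 17/13 = 289/1144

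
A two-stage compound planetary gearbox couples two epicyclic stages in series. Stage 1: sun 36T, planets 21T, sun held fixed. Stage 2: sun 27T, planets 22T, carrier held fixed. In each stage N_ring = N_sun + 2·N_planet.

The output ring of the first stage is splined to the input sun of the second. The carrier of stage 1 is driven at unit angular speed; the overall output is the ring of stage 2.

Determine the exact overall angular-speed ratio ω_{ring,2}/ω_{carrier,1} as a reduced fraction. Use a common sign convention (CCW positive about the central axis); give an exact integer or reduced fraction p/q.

Stage 1: N_ring = 36 + 2·21 = 78
Stage 1: 36(ω_s−ω_c) = −78(ω_r−ω_c),  ω_s=0, ω_c=1
Stage 1: ω_r = 1 − (36/78)(0−1) = 19/13
  ⇒ ω_r¹/ω_c¹ = 19/13
Stage 2: N_ring = 27 + 2·22 = 71
Stage 2: 27(ω_s−ω_c) = −71(ω_r−ω_c),  ω_c=0, ω_s=1
Stage 2: ω_r = 0 − (27/71)(1−0) = -27/71
  ⇒ ω_r²/ω_s² = -27/71
Coupling ω_s² = ω_r¹ ⇒ overall = 19/13 × -27/71 = -513/923

-513/923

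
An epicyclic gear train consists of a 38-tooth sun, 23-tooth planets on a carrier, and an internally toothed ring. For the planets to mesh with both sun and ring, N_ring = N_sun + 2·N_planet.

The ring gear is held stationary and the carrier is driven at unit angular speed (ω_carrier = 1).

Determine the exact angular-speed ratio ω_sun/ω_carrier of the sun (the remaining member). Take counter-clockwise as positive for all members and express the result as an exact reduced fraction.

N_ring = 38 + 2·23 = 84
38(ω_s−ω_c) = −84(ω_r−ω_c),  ω_r=0, ω_c=1
ω_s = 1 − (84/38)(0−1) = 61/19
ω_s/ω_c = 61/19

61/19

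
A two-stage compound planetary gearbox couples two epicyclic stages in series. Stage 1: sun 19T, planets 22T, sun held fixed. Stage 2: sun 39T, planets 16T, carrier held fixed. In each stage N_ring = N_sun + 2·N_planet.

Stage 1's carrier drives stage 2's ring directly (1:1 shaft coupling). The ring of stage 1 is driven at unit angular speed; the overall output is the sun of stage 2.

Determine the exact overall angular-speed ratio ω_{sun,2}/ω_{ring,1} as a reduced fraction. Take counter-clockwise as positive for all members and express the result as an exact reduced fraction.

Stage 1: N_ring = 19 + 2·22 = 63
Stage 1: 19(ω_s−ω_c) = −63(ω_r−ω_c),  ω_s=0, ω_r=1
Stage 1: 19(0−ω_c) = −63(1−ω_c)  ⇒  82ω_c = 63  ⇒  ω_c = 63/82
  ⇒ ω_c¹/ω_r¹ = 63/82
Stage 2: N_ring = 39 + 2·16 = 71
Stage 2: 39(ω_s−ω_c) = −71(ω_r−ω_c),  ω_c=0, ω_r=1
Stage 2: ω_s = 0 − (71/39)(1−0) = -71/39
  ⇒ ω_s²/ω_r² = -71/39
Coupling ω_r² = ω_c¹ ⇒ overall = 63/82 × -71/39 = -1491/1066

-1491/1066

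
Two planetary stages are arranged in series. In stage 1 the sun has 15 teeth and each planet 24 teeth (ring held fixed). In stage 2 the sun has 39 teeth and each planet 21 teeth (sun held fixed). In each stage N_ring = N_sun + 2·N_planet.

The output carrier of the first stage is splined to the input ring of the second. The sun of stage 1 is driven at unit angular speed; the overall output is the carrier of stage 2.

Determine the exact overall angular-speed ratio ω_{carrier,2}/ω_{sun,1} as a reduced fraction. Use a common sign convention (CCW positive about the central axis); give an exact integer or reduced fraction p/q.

27/208

Stage 1: N_ring = 15 + 2·24 = 63
Stage 1: 15(ω_s−ω_c) = −63(ω_r−ω_c),  ω_r=0, ω_s=1
Stage 1: 15(1−ω_c) = −63(0−ω_c)  ⇒  78ω_c = 15  ⇒  ω_c = 5/26
  ⇒ ω_c¹/ω_s¹ = 5/26
Stage 2: N_ring = 39 + 2·21 = 81
Stage 2: 39(ω_s−ω_c) = −81(ω_r−ω_c),  ω_s=0, ω_r=1
Stage 2: 39(0−ω_c) = −81(1−ω_c)  ⇒  120ω_c = 81  ⇒  ω_c = 27/40
  ⇒ ω_c²/ω_r² = 27/40
Coupling ω_r² = ω_c¹ ⇒ overall = 5/26 × 27/40 = 27/208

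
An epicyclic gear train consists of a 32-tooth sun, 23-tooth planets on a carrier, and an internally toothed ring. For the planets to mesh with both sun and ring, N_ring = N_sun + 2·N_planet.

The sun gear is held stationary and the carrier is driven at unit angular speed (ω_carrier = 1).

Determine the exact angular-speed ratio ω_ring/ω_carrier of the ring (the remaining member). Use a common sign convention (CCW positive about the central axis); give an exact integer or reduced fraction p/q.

55/39

N_ring = 32 + 2·23 = 78
32(ω_s−ω_c) = −78(ω_r−ω_c),  ω_s=0, ω_c=1
ω_r = 1 − (32/78)(0−1) = 55/39
ω_r/ω_c = 55/39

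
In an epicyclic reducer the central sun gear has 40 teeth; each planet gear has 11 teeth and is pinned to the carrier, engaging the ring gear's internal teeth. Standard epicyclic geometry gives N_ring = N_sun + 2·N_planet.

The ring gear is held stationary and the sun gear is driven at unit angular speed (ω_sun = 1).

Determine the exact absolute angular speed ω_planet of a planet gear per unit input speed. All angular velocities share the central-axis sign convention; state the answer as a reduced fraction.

-20/11

N_ring = 40 + 2·11 = 62
40(ω_s−ω_c) = −62(ω_r−ω_c),  ω_r=0, ω_s=1
40(1−ω_c) = −62(0−ω_c)  ⇒  102ω_c = 40  ⇒  ω_c = 20/51
sun–planet: 40·(1−20/51) = −11·(ω_p−ω_c)  ⇒  ω_p−ω_c = −(40/11)·(31/51) = -1240/561
ω_p = 20/51 − 1240/561 = -20/11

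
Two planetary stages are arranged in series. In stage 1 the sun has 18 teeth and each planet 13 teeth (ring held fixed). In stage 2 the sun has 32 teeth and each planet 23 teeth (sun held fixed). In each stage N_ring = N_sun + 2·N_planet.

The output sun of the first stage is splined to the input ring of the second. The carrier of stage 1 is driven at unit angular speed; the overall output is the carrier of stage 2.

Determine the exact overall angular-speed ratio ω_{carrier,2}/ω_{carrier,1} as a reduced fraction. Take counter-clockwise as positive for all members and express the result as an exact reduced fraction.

403/165

Stage 1: N_ring = 18 + 2·13 = 44
Stage 1: 18(ω_s−ω_c) = −44(ω_r−ω_c),  ω_r=0, ω_c=1
Stage 1: ω_s = 1 − (44/18)(0−1) = 31/9
  ⇒ ω_s¹/ω_c¹ = 31/9
Stage 2: N_ring = 32 + 2·23 = 78
Stage 2: 32(ω_s−ω_c) = −78(ω_r−ω_c),  ω_s=0, ω_r=1
Stage 2: 32(0−ω_c) = −78(1−ω_c)  ⇒  110ω_c = 78  ⇒  ω_c = 39/55
  ⇒ ω_c²/ω_r² = 39/55
Coupling ω_r² = ω_s¹ ⇒ overall = 31/9 × 39/55 = 403/165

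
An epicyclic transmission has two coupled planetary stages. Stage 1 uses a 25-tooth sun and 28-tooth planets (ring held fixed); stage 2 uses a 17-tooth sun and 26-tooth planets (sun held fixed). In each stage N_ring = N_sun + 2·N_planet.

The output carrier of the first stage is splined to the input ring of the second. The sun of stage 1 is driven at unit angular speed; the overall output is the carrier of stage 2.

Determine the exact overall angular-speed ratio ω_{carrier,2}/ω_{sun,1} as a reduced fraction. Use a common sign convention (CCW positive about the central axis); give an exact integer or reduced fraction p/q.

1725/9116

Stage 1: N_ring = 25 + 2·28 = 81
Stage 1: 25(ω_s−ω_c) = −81(ω_r−ω_c),  ω_r=0, ω_s=1
Stage 1: 25(1−ω_c) = −81(0−ω_c)  ⇒  106ω_c = 25  ⇒  ω_c = 25/106
  ⇒ ω_c¹/ω_s¹ = 25/106
Stage 2: N_ring = 17 + 2·26 = 69
Stage 2: 17(ω_s−ω_c) = −69(ω_r−ω_c),  ω_s=0, ω_r=1
Stage 2: 17(0−ω_c) = −69(1−ω_c)  ⇒  86ω_c = 69  ⇒  ω_c = 69/86
  ⇒ ω_c²/ω_r² = 69/86
Coupling ω_r² = ω_c¹ ⇒ overall = 25/106 × 69/86 = 1725/9116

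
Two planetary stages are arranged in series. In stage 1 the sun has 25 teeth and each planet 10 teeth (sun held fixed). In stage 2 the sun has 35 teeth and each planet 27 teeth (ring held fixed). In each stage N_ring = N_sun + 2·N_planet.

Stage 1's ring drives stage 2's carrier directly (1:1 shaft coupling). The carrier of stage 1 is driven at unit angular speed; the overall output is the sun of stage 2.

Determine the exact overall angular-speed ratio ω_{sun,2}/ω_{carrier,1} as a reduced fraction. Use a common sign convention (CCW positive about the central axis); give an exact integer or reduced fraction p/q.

Stage 1: N_ring = 25 + 2·10 = 45
Stage 1: 25(ω_s−ω_c) = −45(ω_r−ω_c),  ω_s=0, ω_c=1
Stage 1: ω_r = 1 − (25/45)(0−1) = 14/9
  ⇒ ω_r¹/ω_c¹ = 14/9
Stage 2: N_ring = 35 + 2·27 = 89
Stage 2: 35(ω_s−ω_c) = −89(ω_r−ω_c),  ω_r=0, ω_c=1
Stage 2: ω_s = 1 − (89/35)(0−1) = 124/35
  ⇒ ω_s²/ω_c² = 124/35
Coupling ω_c² = ω_r¹ ⇒ overall = 14/9 × 124/35 = 248/45

248/45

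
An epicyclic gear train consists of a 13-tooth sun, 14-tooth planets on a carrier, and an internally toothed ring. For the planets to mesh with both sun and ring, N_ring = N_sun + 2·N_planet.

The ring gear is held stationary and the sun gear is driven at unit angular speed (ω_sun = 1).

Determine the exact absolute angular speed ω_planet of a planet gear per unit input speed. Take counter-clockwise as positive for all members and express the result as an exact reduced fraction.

-13/28

N_ring = 13 + 2·14 = 41
13(ω_s−ω_c) = −41(ω_r−ω_c),  ω_r=0, ω_s=1
13(1−ω_c) = −41(0−ω_c)  ⇒  54ω_c = 13  ⇒  ω_c = 13/54
sun–planet: 13·(1−13/54) = −14·(ω_p−ω_c)  ⇒  ω_p−ω_c = −(13/14)·(41/54) = -533/756
ω_p = 13/54 − 533/756 = -13/28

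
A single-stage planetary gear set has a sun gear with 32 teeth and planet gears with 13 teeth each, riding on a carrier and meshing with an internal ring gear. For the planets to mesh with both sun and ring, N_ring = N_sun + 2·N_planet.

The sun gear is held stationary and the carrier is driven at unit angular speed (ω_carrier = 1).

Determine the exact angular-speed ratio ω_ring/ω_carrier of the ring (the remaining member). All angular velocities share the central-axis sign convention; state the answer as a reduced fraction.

N_ring = 32 + 2·13 = 58
32(ω_s−ω_c) = −58(ω_r−ω_c),  ω_s=0, ω_c=1
ω_r = 1 − (32/58)(0−1) = 45/29
ω_r/ω_c = 45/29

45/29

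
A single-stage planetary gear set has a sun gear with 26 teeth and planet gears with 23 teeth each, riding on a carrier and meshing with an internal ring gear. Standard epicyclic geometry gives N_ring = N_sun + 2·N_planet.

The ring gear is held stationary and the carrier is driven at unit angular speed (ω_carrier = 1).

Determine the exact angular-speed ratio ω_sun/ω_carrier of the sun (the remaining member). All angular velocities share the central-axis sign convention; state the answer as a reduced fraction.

49/13

N_ring = 26 + 2·23 = 72
26(ω_s−ω_c) = −72(ω_r−ω_c),  ω_r=0, ω_c=1
ω_s = 1 − (72/26)(0−1) = 49/13
ω_s/ω_c = 49/13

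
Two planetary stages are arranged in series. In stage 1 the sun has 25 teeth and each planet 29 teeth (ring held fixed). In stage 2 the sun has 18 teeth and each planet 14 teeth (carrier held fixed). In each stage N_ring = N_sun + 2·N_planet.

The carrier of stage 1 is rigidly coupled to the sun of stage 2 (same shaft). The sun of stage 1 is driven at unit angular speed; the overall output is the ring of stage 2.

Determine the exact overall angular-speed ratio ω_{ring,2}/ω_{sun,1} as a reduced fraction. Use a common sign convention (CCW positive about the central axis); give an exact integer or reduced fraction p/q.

-25/276

Stage 1: N_ring = 25 + 2·29 = 83
Stage 1: 25(ω_s−ω_c) = −83(ω_r−ω_c),  ω_r=0, ω_s=1
Stage 1: 25(1−ω_c) = −83(0−ω_c)  ⇒  108ω_c = 25  ⇒  ω_c = 25/108
  ⇒ ω_c¹/ω_s¹ = 25/108
Stage 2: N_ring = 18 + 2·14 = 46
Stage 2: 18(ω_s−ω_c) = −46(ω_r−ω_c),  ω_c=0, ω_s=1
Stage 2: ω_r = 0 − (18/46)(1−0) = -9/23
  ⇒ ω_r²/ω_s² = -9/23
Coupling ω_s² = ω_c¹ ⇒ overall = 25/108 × -9/23 = -25/276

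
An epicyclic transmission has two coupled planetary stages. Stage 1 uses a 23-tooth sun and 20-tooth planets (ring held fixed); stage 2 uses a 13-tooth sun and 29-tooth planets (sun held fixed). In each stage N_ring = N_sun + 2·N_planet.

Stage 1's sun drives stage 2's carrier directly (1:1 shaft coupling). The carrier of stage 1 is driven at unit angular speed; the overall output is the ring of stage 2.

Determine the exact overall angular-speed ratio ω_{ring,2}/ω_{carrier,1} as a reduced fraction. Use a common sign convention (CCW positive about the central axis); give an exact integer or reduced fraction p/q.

7224/1633

Stage 1: N_ring = 23 + 2·20 = 63
Stage 1: 23(ω_s−ω_c) = −63(ω_r−ω_c),  ω_r=0, ω_c=1
Stage 1: ω_s = 1 − (63/23)(0−1) = 86/23
  ⇒ ω_s¹/ω_c¹ = 86/23
Stage 2: N_ring = 13 + 2·29 = 71
Stage 2: 13(ω_s−ω_c) = −71(ω_r−ω_c),  ω_s=0, ω_c=1
Stage 2: ω_r = 1 − (13/71)(0−1) = 84/71
  ⇒ ω_r²/ω_c² = 84/71
Coupling ω_c² = ω_s¹ ⇒ overall = 86/23 × 84/71 = 7224/1633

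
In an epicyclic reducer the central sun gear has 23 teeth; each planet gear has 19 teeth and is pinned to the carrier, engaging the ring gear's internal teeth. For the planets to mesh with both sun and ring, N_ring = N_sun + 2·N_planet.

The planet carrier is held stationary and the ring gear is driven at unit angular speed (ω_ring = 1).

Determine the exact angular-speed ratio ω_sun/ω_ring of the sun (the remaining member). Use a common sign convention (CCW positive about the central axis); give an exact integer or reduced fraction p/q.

-61/23

N_ring = 23 + 2·19 = 61
23(ω_s−ω_c) = −61(ω_r−ω_c),  ω_c=0, ω_r=1
ω_s = 0 − (61/23)(1−0) = -61/23
ω_s/ω_r = -61/23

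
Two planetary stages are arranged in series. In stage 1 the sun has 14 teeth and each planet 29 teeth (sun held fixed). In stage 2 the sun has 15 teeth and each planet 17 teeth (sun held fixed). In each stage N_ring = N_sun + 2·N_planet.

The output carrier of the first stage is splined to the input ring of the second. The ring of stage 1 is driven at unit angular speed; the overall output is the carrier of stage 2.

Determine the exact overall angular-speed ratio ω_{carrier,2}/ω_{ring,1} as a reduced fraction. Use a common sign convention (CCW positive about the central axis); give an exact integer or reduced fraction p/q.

441/688

Stage 1: N_ring = 14 + 2·29 = 72
Stage 1: 14(ω_s−ω_c) = −72(ω_r−ω_c),  ω_s=0, ω_r=1
Stage 1: 14(0−ω_c) = −72(1−ω_c)  ⇒  86ω_c = 72  ⇒  ω_c = 36/43
  ⇒ ω_c¹/ω_r¹ = 36/43
Stage 2: N_ring = 15 + 2·17 = 49
Stage 2: 15(ω_s−ω_c) = −49(ω_r−ω_c),  ω_s=0, ω_r=1
Stage 2: 15(0−ω_c) = −49(1−ω_c)  ⇒  64ω_c = 49  ⇒  ω_c = 49/64
  ⇒ ω_c²/ω_r² = 49/64
Coupling ω_r² = ω_c¹ ⇒ overall = 36/43 × 49/64 = 441/688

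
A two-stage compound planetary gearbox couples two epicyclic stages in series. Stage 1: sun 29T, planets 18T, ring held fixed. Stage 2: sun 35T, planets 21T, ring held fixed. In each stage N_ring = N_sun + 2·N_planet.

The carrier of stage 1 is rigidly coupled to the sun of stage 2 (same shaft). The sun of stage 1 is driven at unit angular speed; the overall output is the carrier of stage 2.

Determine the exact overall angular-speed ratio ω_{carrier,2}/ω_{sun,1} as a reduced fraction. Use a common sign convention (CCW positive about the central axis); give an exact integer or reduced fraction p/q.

145/1504

Stage 1: N_ring = 29 + 2·18 = 65
Stage 1: 29(ω_s−ω_c) = −65(ω_r−ω_c),  ω_r=0, ω_s=1
Stage 1: 29(1−ω_c) = −65(0−ω_c)  ⇒  94ω_c = 29  ⇒  ω_c = 29/94
  ⇒ ω_c¹/ω_s¹ = 29/94
Stage 2: N_ring = 35 + 2·21 = 77
Stage 2: 35(ω_s−ω_c) = −77(ω_r−ω_c),  ω_r=0, ω_s=1
Stage 2: 35(1−ω_c) = −77(0−ω_c)  ⇒  112ω_c = 35  ⇒  ω_c = 5/16
  ⇒ ω_c²/ω_s² = 5/16
Coupling ω_s² = ω_c¹ ⇒ overall = 29/94 × 5/16 = 145/1504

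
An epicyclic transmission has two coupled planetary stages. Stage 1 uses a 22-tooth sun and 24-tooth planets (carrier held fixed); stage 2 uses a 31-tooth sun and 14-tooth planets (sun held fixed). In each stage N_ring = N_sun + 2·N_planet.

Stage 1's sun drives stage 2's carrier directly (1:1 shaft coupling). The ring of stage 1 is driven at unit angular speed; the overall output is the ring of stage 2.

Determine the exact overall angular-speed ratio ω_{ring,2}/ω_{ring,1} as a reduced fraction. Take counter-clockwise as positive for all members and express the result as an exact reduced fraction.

Stage 1: N_ring = 22 + 2·24 = 70
Stage 1: 22(ω_s−ω_c) = −70(ω_r−ω_c),  ω_c=0, ω_r=1
Stage 1: ω_s = 0 − (70/22)(1−0) = -35/11
  ⇒ ω_s¹/ω_r¹ = -35/11
Stage 2: N_ring = 31 + 2·14 = 59
Stage 2: 31(ω_s−ω_c) = −59(ω_r−ω_c),  ω_s=0, ω_c=1
Stage 2: ω_r = 1 − (31/59)(0−1) = 90/59
  ⇒ ω_r²/ω_c² = 90/59
Coupling ω_c² = ω_s¹ ⇒ overall = -35/11 × 90/59 = -3150/649

-3150/649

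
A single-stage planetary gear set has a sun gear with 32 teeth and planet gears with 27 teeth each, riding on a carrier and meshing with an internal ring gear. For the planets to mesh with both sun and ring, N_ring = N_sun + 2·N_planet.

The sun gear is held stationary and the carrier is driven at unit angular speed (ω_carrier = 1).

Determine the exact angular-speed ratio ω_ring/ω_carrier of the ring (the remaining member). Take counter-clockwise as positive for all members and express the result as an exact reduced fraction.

N_ring = 32 + 2·27 = 86
32(ω_s−ω_c) = −86(ω_r−ω_c),  ω_s=0, ω_c=1
ω_r = 1 − (32/86)(0−1) = 59/43
ω_r/ω_c = 59/43

59/43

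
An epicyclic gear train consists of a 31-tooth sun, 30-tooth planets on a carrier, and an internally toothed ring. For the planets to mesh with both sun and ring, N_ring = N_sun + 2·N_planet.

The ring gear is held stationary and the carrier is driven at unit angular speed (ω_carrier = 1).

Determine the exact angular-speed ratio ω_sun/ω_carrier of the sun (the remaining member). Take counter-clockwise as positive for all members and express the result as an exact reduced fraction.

122/31

N_ring = 31 + 2·30 = 91
31(ω_s−ω_c) = −91(ω_r−ω_c),  ω_r=0, ω_c=1
ω_s = 1 − (91/31)(0−1) = 122/31
ω_s/ω_c = 122/31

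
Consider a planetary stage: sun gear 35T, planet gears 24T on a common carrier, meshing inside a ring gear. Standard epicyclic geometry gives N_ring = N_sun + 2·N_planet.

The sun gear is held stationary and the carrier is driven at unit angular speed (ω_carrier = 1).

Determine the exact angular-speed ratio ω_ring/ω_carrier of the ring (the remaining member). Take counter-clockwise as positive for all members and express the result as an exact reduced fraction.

118/83

N_ring = 35 + 2·24 = 83
35(ω_s−ω_c) = −83(ω_r−ω_c),  ω_s=0, ω_c=1
ω_r = 1 − (35/83)(0−1) = 118/83
ω_r/ω_c = 118/83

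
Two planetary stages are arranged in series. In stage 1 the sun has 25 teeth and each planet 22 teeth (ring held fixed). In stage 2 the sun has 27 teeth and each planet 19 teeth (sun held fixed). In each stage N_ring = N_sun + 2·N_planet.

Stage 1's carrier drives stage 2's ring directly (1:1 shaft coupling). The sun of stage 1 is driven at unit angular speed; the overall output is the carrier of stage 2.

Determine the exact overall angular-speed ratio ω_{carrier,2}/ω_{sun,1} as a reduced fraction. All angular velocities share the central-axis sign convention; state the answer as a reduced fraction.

Stage 1: N_ring = 25 + 2·22 = 69
Stage 1: 25(ω_s−ω_c) = −69(ω_r−ω_c),  ω_r=0, ω_s=1
Stage 1: 25(1−ω_c) = −69(0−ω_c)  ⇒  94ω_c = 25  ⇒  ω_c = 25/94
  ⇒ ω_c¹/ω_s¹ = 25/94
Stage 2: N_ring = 27 + 2·19 = 65
Stage 2: 27(ω_s−ω_c) = −65(ω_r−ω_c),  ω_s=0, ω_r=1
Stage 2: 27(0−ω_c) = −65(1−ω_c)  ⇒  92ω_c = 65  ⇒  ω_c = 65/92
  ⇒ ω_c²/ω_r² = 65/92
Coupling ω_r² = ω_c¹ ⇒ overall = 25/94 × 65/92 = 1625/8648

1625/8648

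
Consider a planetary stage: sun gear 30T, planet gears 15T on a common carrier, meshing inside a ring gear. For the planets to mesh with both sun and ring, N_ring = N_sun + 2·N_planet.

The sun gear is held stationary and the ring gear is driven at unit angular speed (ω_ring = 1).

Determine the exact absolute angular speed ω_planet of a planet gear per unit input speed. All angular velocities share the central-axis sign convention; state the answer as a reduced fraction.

N_ring = 30 + 2·15 = 60
30(ω_s−ω_c) = −60(ω_r−ω_c),  ω_s=0, ω_r=1
30(0−ω_c) = −60(1−ω_c)  ⇒  90ω_c = 60  ⇒  ω_c = 2/3
sun–planet: 30·(0−2/3) = −15·(ω_p−ω_c)  ⇒  ω_p−ω_c = −(30/15)·(-2/3) = 4/3
ω_p = 2/3 + 4/3 = 2

2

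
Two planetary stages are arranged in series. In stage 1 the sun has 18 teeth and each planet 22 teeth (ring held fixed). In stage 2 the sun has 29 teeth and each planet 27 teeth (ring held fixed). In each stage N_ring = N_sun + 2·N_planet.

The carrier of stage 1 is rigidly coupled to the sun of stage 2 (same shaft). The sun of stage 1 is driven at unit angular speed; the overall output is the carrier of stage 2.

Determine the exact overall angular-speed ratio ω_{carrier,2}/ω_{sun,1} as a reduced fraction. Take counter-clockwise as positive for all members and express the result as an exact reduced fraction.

261/4480

Stage 1: N_ring = 18 + 2·22 = 62
Stage 1: 18(ω_s−ω_c) = −62(ω_r−ω_c),  ω_r=0, ω_s=1
Stage 1: 18(1−ω_c) = −62(0−ω_c)  ⇒  80ω_c = 18  ⇒  ω_c = 9/40
  ⇒ ω_c¹/ω_s¹ = 9/40
Stage 2: N_ring = 29 + 2·27 = 83
Stage 2: 29(ω_s−ω_c) = −83(ω_r−ω_c),  ω_r=0, ω_s=1
Stage 2: 29(1−ω_c) = −83(0−ω_c)  ⇒  112ω_c = 29  ⇒  ω_c = 29/112
  ⇒ ω_c²/ω_s² = 29/112
Coupling ω_s² = ω_c¹ ⇒ overall = 9/40 × 29/112 = 261/4480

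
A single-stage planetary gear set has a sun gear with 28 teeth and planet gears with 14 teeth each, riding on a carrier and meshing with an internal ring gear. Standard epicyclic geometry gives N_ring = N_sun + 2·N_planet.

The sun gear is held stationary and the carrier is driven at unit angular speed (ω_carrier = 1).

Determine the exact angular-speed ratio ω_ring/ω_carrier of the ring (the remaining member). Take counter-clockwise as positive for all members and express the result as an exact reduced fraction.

N_ring = 28 + 2·14 = 56
28(ω_s−ω_c) = −56(ω_r−ω_c),  ω_s=0, ω_c=1
ω_r = 1 − (28/56)(0−1) = 3/2
ω_r/ω_c = 3/2

3/2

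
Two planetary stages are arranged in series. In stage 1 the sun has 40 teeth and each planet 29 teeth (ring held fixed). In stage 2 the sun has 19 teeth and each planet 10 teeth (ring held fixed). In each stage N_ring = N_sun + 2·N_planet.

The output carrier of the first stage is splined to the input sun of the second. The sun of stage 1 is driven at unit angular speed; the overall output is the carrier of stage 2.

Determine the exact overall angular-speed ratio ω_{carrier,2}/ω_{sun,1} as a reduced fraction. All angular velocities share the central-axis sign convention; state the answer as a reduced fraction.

Stage 1: N_ring = 40 + 2·29 = 98
Stage 1: 40(ω_s−ω_c) = −98(ω_r−ω_c),  ω_r=0, ω_s=1
Stage 1: 40(1−ω_c) = −98(0−ω_c)  ⇒  138ω_c = 40  ⇒  ω_c = 20/69
  ⇒ ω_c¹/ω_s¹ = 20/69
Stage 2: N_ring = 19 + 2·10 = 39
Stage 2: 19(ω_s−ω_c) = −39(ω_r−ω_c),  ω_r=0, ω_s=1
Stage 2: 19(1−ω_c) = −39(0−ω_c)  ⇒  58ω_c = 19  ⇒  ω_c = 19/58
  ⇒ ω_c²/ω_s² = 19/58
Coupling ω_s² = ω_c¹ ⇒ overall = 20/69 × 19/58 = 190/2001

190/2001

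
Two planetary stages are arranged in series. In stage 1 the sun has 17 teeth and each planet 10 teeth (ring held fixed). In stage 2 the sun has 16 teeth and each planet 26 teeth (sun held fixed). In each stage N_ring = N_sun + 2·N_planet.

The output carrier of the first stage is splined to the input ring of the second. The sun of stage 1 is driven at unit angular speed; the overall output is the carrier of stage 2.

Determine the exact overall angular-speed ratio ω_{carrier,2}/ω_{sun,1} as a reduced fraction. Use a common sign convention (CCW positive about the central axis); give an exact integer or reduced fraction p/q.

Stage 1: N_ring = 17 + 2·10 = 37
Stage 1: 17(ω_s−ω_c) = −37(ω_r−ω_c),  ω_r=0, ω_s=1
Stage 1: 17(1−ω_c) = −37(0−ω_c)  ⇒  54ω_c = 17  ⇒  ω_c = 17/54
  ⇒ ω_c¹/ω_s¹ = 17/54
Stage 2: N_ring = 16 + 2·26 = 68
Stage 2: 16(ω_s−ω_c) = −68(ω_r−ω_c),  ω_s=0, ω_r=1
Stage 2: 16(0−ω_c) = −68(1−ω_c)  ⇒  84ω_c = 68  ⇒  ω_c = 17/21
  ⇒ ω_c²/ω_r² = 17/21
Coupling ω_r² = ω_c¹ ⇒ overall = 17/54 × 17/21 = 289/1134

289/1134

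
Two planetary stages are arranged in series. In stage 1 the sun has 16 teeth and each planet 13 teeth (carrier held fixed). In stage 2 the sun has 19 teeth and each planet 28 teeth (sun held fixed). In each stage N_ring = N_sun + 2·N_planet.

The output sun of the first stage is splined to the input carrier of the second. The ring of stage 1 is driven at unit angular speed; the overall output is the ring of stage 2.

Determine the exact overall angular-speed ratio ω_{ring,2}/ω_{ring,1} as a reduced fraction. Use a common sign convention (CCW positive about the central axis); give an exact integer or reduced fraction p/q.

Stage 1: N_ring = 16 + 2·13 = 42
Stage 1: 16(ω_s−ω_c) = −42(ω_r−ω_c),  ω_c=0, ω_r=1
Stage 1: ω_s = 0 − (42/16)(1−0) = -21/8
  ⇒ ω_s¹/ω_r¹ = -21/8
Stage 2: N_ring = 19 + 2·28 = 75
Stage 2: 19(ω_s−ω_c) = −75(ω_r−ω_c),  ω_s=0, ω_c=1
Stage 2: ω_r = 1 − (19/75)(0−1) = 94/75
  ⇒ ω_r²/ω_c² = 94/75
Coupling ω_c² = ω_s¹ ⇒ overall = -21/8 × 94/75 = -329/100

-329/100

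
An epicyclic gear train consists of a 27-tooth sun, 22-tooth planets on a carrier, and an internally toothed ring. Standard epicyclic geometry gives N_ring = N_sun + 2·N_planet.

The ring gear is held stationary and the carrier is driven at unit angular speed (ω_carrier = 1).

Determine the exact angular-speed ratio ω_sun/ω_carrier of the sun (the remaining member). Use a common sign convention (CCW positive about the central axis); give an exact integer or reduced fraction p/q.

N_ring = 27 + 2·22 = 71
27(ω_s−ω_c) = −71(ω_r−ω_c),  ω_r=0, ω_c=1
ω_s = 1 − (71/27)(0−1) = 98/27
ω_s/ω_c = 98/27

98/27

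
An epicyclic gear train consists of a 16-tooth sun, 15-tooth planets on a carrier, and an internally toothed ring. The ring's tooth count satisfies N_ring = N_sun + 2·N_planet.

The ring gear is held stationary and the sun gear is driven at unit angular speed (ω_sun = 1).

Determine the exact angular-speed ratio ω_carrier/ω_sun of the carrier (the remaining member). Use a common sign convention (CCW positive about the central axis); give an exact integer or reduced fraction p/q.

8/31

N_ring = 16 + 2·15 = 46
16(ω_s−ω_c) = −46(ω_r−ω_c),  ω_r=0, ω_s=1
16(1−ω_c) = −46(0−ω_c)  ⇒  62ω_c = 16  ⇒  ω_c = 8/31
ω_c/ω_s = 8/31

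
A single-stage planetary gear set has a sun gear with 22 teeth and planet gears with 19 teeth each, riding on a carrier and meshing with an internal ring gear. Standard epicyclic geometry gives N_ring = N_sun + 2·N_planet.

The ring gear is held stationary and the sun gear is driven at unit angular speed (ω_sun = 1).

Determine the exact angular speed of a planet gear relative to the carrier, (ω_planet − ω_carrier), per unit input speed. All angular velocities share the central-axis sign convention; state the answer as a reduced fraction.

N_ring = 22 + 2·19 = 60
22(ω_s−ω_c) = −60(ω_r−ω_c),  ω_r=0, ω_s=1
22(1−ω_c) = −60(0−ω_c)  ⇒  82ω_c = 22  ⇒  ω_c = 11/41
sun–planet: 22·(1−11/41) = −19·(ω_p−ω_c)  ⇒  ω_p−ω_c = −(22/19)·(30/41) = -660/779

-660/779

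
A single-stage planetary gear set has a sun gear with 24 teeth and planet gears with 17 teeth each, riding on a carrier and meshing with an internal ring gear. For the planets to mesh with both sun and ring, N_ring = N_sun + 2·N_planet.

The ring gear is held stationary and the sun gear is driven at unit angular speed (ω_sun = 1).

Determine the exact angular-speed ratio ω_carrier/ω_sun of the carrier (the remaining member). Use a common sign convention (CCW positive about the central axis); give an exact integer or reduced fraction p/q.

N_ring = 24 + 2·17 = 58
24(ω_s−ω_c) = −58(ω_r−ω_c),  ω_r=0, ω_s=1
24(1−ω_c) = −58(0−ω_c)  ⇒  82ω_c = 24  ⇒  ω_c = 12/41
ω_c/ω_s = 12/41

12/41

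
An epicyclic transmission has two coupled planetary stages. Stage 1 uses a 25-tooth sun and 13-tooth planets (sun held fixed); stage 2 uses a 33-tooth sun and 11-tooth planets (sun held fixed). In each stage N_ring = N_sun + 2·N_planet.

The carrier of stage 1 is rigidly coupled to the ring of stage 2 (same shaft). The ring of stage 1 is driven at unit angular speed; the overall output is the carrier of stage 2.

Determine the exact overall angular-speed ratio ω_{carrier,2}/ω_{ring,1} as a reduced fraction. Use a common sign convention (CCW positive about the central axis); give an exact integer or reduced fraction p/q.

Stage 1: N_ring = 25 + 2·13 = 51
Stage 1: 25(ω_s−ω_c) = −51(ω_r−ω_c),  ω_s=0, ω_r=1
Stage 1: 25(0−ω_c) = −51(1−ω_c)  ⇒  76ω_c = 51  ⇒  ω_c = 51/76
  ⇒ ω_c¹/ω_r¹ = 51/76
Stage 2: N_ring = 33 + 2·11 = 55
Stage 2: 33(ω_s−ω_c) = −55(ω_r−ω_c),  ω_s=0, ω_r=1
Stage 2: 33(0−ω_c) = −55(1−ω_c)  ⇒  88ω_c = 55  ⇒  ω_c = 5/8
  ⇒ ω_c²/ω_r² = 5/8
Coupling ω_r² = ω_c¹ ⇒ overall = 51/76 × 5/8 = 255/608

255/608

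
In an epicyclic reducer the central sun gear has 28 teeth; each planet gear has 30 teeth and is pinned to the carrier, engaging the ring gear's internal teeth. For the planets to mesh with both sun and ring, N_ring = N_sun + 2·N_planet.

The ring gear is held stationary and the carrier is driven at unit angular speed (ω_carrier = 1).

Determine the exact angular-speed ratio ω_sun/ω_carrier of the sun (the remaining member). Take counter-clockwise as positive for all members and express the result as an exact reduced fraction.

N_ring = 28 + 2·30 = 88
28(ω_s−ω_c) = −88(ω_r−ω_c),  ω_r=0, ω_c=1
ω_s = 1 − (88/28)(0−1) = 29/7
ω_s/ω_c = 29/7

29/7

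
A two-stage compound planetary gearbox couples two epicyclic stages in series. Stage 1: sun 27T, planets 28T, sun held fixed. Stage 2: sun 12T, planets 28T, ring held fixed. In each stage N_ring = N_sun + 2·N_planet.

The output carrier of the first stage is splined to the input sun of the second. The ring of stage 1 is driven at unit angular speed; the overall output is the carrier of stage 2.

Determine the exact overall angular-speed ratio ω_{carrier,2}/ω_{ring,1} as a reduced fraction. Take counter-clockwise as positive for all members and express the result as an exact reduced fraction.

249/2200

Stage 1: N_ring = 27 + 2·28 = 83
Stage 1: 27(ω_s−ω_c) = −83(ω_r−ω_c),  ω_s=0, ω_r=1
Stage 1: 27(0−ω_c) = −83(1−ω_c)  ⇒  110ω_c = 83  ⇒  ω_c = 83/110
  ⇒ ω_c¹/ω_r¹ = 83/110
Stage 2: N_ring = 12 + 2·28 = 68
Stage 2: 12(ω_s−ω_c) = −68(ω_r−ω_c),  ω_r=0, ω_s=1
Stage 2: 12(1−ω_c) = −68(0−ω_c)  ⇒  80ω_c = 12  ⇒  ω_c = 3/20
  ⇒ ω_c²/ω_s² = 3/20
Coupling ω_s² = ω_c¹ ⇒ overall = 83/110 × 3/20 = 249/2200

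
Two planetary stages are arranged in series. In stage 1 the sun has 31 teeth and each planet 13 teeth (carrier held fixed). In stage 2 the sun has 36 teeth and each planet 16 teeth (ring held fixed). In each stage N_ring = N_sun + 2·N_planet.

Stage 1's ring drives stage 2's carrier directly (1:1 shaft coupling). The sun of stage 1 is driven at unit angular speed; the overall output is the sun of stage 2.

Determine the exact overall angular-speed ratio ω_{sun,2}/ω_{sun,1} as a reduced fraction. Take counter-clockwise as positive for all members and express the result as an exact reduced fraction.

-806/513

Stage 1: N_ring = 31 + 2·13 = 57
Stage 1: 31(ω_s−ω_c) = −57(ω_r−ω_c),  ω_c=0, ω_s=1
Stage 1: ω_r = 0 − (31/57)(1−0) = -31/57
  ⇒ ω_r¹/ω_s¹ = -31/57
Stage 2: N_ring = 36 + 2·16 = 68
Stage 2: 36(ω_s−ω_c) = −68(ω_r−ω_c),  ω_r=0, ω_c=1
Stage 2: ω_s = 1 − (68/36)(0−1) = 26/9
  ⇒ ω_s²/ω_c² = 26/9
Coupling ω_c² = ω_r¹ ⇒ overall = -31/57 × 26/9 = -806/513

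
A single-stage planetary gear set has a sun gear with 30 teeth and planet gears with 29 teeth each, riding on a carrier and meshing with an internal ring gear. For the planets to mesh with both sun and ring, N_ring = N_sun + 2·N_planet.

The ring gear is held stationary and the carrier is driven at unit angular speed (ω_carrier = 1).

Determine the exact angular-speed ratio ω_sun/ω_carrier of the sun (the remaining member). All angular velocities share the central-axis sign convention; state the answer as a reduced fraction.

59/15

N_ring = 30 + 2·29 = 88
30(ω_s−ω_c) = −88(ω_r−ω_c),  ω_r=0, ω_c=1
ω_s = 1 − (88/30)(0−1) = 59/15
ω_s/ω_c = 59/15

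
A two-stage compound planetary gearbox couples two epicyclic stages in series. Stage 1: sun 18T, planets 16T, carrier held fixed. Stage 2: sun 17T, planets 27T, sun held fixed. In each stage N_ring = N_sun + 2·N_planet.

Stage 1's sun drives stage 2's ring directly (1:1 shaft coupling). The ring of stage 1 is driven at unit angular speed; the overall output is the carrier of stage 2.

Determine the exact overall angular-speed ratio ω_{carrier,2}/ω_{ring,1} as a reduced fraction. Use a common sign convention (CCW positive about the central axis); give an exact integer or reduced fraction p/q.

Stage 1: N_ring = 18 + 2·16 = 50
Stage 1: 18(ω_s−ω_c) = −50(ω_r−ω_c),  ω_c=0, ω_r=1
Stage 1: ω_s = 0 − (50/18)(1−0) = -25/9
  ⇒ ω_s¹/ω_r¹ = -25/9
Stage 2: N_ring = 17 + 2·27 = 71
Stage 2: 17(ω_s−ω_c) = −71(ω_r−ω_c),  ω_s=0, ω_r=1
Stage 2: 17(0−ω_c) = −71(1−ω_c)  ⇒  88ω_c = 71  ⇒  ω_c = 71/88
  ⇒ ω_c²/ω_r² = 71/88
Coupling ω_r² = ω_s¹ ⇒ overall = -25/9 × 71/88 = -1775/792

-1775/792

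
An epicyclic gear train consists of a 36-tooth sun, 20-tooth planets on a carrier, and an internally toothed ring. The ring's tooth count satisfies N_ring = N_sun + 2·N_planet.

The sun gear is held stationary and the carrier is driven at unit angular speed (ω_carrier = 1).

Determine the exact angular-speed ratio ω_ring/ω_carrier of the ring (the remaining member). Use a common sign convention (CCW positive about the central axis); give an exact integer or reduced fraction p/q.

N_ring = 36 + 2·20 = 76
36(ω_s−ω_c) = −76(ω_r−ω_c),  ω_s=0, ω_c=1
ω_r = 1 − (36/76)(0−1) = 28/19
ω_r/ω_c = 28/19

28/19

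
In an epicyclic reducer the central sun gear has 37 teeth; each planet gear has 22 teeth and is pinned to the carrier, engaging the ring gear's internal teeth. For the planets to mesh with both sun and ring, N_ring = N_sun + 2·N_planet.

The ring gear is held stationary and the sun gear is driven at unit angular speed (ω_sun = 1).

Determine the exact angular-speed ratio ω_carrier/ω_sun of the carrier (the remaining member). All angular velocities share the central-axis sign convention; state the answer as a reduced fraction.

N_ring = 37 + 2·22 = 81
37(ω_s−ω_c) = −81(ω_r−ω_c),  ω_r=0, ω_s=1
37(1−ω_c) = −81(0−ω_c)  ⇒  118ω_c = 37  ⇒  ω_c = 37/118
ω_c/ω_s = 37/118

37/118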